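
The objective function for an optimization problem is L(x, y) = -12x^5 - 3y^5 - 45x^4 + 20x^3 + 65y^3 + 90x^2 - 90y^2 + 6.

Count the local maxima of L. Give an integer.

4

L separates as a function of x plus a function of y, so ∇L=0 decouples.
∂L/∂x = -60x(x - 1)(x + 1)(x + 3) = 0 at x ∈ {-3, -1, 0, 1}; ∂L/∂y = -15y(y - 3)(y - 1)(y + 4) = 0 at y ∈ {-4, 0, 1, 3}.
The Hessian is diagonal: diag(L_xx, L_yy). Second derivatives: L_xx(-3)=1440, L_xx(-1)=-240, L_xx(0)=180, L_xx(1)=-480; L_yy(-4)=2100, L_yy(0)=-180, L_yy(1)=150, L_yy(3)=-630.
Local maxima occur where both diagonal entries negative: (-1, 0), (-1, 3), (1, 0), (1, 3). Count: 4.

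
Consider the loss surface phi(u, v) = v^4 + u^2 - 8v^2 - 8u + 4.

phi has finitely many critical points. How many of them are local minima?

2

phi separates as a function of u plus a function of v, so ∇phi=0 decouples.
∂phi/∂u = 2(u - 4) = 0 at u ∈ {4}; ∂phi/∂v = 4v(v - 2)(v + 2) = 0 at v ∈ {-2, 0, 2}.
The Hessian is diagonal: diag(phi_uu, phi_vv). Second derivatives: phi_uu(4)=2; phi_vv(-2)=32, phi_vv(0)=-16, phi_vv(2)=32.
Local minima occur where both diagonal entries positive: (4, -2), (4, 2). Count: 2.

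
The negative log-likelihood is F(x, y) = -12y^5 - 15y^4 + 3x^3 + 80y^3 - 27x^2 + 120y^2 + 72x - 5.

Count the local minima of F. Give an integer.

F separates as a function of x plus a function of y, so ∇F=0 decouples.
∂F/∂x = 9(x - 4)(x - 2) = 0 at x ∈ {2, 4}; ∂F/∂y = -60y(y - 2)(y + 1)(y + 2) = 0 at y ∈ {-2, -1, 0, 2}.
The Hessian is diagonal: diag(F_xx, F_yy). Second derivatives: F_xx(2)=-18, F_xx(4)=18; F_yy(-2)=480, F_yy(-1)=-180, F_yy(0)=240, F_yy(2)=-1440.
Local minima occur where both diagonal entries positive: (4, -2), (4, 0). Count: 2.

2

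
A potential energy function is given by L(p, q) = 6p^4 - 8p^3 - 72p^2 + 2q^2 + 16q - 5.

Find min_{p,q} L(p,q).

-415

L(p,q) separates as A(p) + B(q) − 5, so its minimum is min A + min B − 5.
A'(p) = 24p(p - 3)(p + 2) vanishes at p ∈ {-2, 0, 3}; B'(q) = 4q + 16 vanishes at q ∈ {-4}.
Local minima of A (where A''>0): A(-2)=-128, A(3)=-378. Local minima of B: B(-4)=-32.
So the global minimum of L is A(3) + B(-4) − 5 = -378 − 32 − 5 = -415, attained at (3, -4).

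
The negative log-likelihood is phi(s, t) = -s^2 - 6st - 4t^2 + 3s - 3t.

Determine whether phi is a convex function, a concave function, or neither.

neither

phi is quadratic, so its Hessian is the constant matrix H = [[-2, -6], [-6, -8]].
det(H) = -20, tr(H) = -10.
det(H) < 0, so H is indefinite: neither convex nor concave.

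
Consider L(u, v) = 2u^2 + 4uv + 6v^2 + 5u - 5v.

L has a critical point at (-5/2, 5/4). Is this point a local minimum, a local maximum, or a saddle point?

The Hessian of L is constant: H = [[4, 4], [4, 12]].
det(H) = 4·12 − 4² = 32.
det(H) > 0 and tr(H) = 16 > 0, so H is positive definite and the point is a local minimum.

local minimum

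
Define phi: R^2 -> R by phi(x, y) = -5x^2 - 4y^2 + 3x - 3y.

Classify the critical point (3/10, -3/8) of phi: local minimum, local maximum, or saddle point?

The Hessian of phi is constant: H = [[-10, 0], [0, -8]].
det(H) = (-10)·(-8) − 0² = 80.
det(H) > 0 and tr(H) = -18 < 0, so H is negative definite and the point is a local maximum.

local maximum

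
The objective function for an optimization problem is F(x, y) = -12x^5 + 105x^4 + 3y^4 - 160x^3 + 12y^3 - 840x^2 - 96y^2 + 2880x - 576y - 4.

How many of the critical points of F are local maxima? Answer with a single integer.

2

F separates as a function of x plus a function of y, so ∇F=0 decouples.
∂F/∂x = -60(x - 4)(x - 3)(x - 2)(x + 2) = 0 at x ∈ {-2, 2, 3, 4}; ∂F/∂y = 12(y - 4)(y + 3)(y + 4) = 0 at y ∈ {-4, -3, 4}.
The Hessian is diagonal: diag(F_xx, F_yy). Second derivatives: F_xx(-2)=7200, F_xx(2)=-480, F_xx(3)=300, F_xx(4)=-720; F_yy(-4)=96, F_yy(-3)=-84, F_yy(4)=672.
Local maxima occur where both diagonal entries negative: (2, -3), (4, -3). Count: 2.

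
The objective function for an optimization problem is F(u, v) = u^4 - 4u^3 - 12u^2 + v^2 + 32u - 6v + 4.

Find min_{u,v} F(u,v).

F(u,v) separates as P(u) + Q(v) + 4, so its minimum is min P + min Q + 4.
P'(u) = 4(u - 4)(u - 1)(u + 2) vanishes at u ∈ {-2, 1, 4}; Q'(v) = 2v - 6 vanishes at v ∈ {3}.
Local minima of P (where P''>0): P(-2)=-64, P(4)=-64. Local minima of Q: Q(3)=-9.
So the global minimum of F is P(-2) + Q(3) + 4 = -64 − 9 + 4 = -69, attained at (-2, 3).

-69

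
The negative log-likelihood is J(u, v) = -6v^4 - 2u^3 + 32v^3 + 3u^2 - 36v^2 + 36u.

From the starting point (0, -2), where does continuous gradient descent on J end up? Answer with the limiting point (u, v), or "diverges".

diverges

J is separable, so gradient descent decouples: u follows -∂J/∂u, v follows -∂J/∂v.
∂J/∂u = -6(u - 3)(u + 2); at u=0 this is 36, so u decreases.
∂J/∂v = -24v(v - 3)(v - 1); at v=-2 this is 720, so v decreases.
The v-coordinate has no critical point in that direction and runs off to infinity.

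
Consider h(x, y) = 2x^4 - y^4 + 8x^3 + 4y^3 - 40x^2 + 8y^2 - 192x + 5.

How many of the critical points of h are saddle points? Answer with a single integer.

h separates as a function of x plus a function of y, so ∇h=0 decouples.
∂h/∂x = 8(x - 3)(x + 2)(x + 4) = 0 at x ∈ {-4, -2, 3}; ∂h/∂y = -4y(y - 4)(y + 1) = 0 at y ∈ {-1, 0, 4}.
The Hessian is diagonal: diag(h_xx, h_yy). Second derivatives: h_xx(-4)=112, h_xx(-2)=-80, h_xx(3)=280; h_yy(-1)=-20, h_yy(0)=16, h_yy(4)=-80.
Saddle points occur where the two diagonal entries have opposite signs: (-4, -1), (-4, 4), (-2, 0), (3, -1), (3, 4). Count: 5.

5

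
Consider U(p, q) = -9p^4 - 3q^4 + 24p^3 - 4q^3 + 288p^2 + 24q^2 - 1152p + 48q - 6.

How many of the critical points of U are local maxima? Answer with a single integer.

4

U separates as a function of p plus a function of q, so ∇U=0 decouples.
∂U/∂p = -36(p - 4)(p - 2)(p + 4) = 0 at p ∈ {-4, 2, 4}; ∂U/∂q = -12(q - 2)(q + 1)(q + 2) = 0 at q ∈ {-2, -1, 2}.
The Hessian is diagonal: diag(U_pp, U_qq). Second derivatives: U_pp(-4)=-1728, U_pp(2)=432, U_pp(4)=-576; U_qq(-2)=-48, U_qq(-1)=36, U_qq(2)=-144.
Local maxima occur where both diagonal entries negative: (-4, -2), (-4, 2), (4, -2), (4, 2). Count: 4.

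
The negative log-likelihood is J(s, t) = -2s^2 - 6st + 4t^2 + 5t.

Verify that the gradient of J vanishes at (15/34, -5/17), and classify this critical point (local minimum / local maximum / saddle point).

∇J = (-4s - 6t, -6s + 8t + 5); substituting (15/34, -5/17) gives ∇J = (0, 0), so (15/34, -5/17) is indeed a critical point.
The Hessian of J is constant: H = [[-4, -6], [-6, 8]].
det(H) = (-4)·8 − (-6)² = -68.
Since det(H) < 0, H is indefinite and the critical point is a saddle point.

saddle point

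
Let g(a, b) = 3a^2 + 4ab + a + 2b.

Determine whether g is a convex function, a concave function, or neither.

g is quadratic, so its Hessian is the constant matrix H = [[6, 4], [4, 0]].
det(H) = -16, tr(H) = 6.
det(H) < 0, so H is indefinite: neither convex nor concave.

neither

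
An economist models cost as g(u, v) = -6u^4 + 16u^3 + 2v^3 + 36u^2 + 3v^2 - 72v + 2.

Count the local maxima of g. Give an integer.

2

g separates as a function of u plus a function of v, so ∇g=0 decouples.
∂g/∂u = -24u(u - 3)(u + 1) = 0 at u ∈ {-1, 0, 3}; ∂g/∂v = 6(v - 3)(v + 4) = 0 at v ∈ {-4, 3}.
The Hessian is diagonal: diag(g_uu, g_vv). Second derivatives: g_uu(-1)=-96, g_uu(0)=72, g_uu(3)=-288; g_vv(-4)=-42, g_vv(3)=42.
Local maxima occur where both diagonal entries negative: (-1, -4), (3, -4). Count: 2.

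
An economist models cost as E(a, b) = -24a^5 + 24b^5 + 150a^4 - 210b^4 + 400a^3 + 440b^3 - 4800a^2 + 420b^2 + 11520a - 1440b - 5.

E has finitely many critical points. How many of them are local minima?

E separates as a function of a plus a function of b, so ∇E=0 decouples.
∂E/∂a = -120(a - 4)(a - 3)(a - 2)(a + 4) = 0 at a ∈ {-4, 2, 3, 4}; ∂E/∂b = 120(b - 4)(b - 3)(b - 1)(b + 1) = 0 at b ∈ {-1, 1, 3, 4}.
The Hessian is diagonal: diag(E_aa, E_bb). Second derivatives: E_aa(-4)=40320, E_aa(2)=-1440, E_aa(3)=840, E_aa(4)=-1920; E_bb(-1)=-4800, E_bb(1)=1440, E_bb(3)=-960, E_bb(4)=1800.
Local minima occur where both diagonal entries positive: (-4, 1), (-4, 4), (3, 1), (3, 4). Count: 4.

4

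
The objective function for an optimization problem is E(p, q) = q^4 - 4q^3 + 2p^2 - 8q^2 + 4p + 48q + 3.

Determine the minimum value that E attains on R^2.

E(p,q) separates as A(p) + B(q) + 3, so its minimum is min A + min B + 3.
A'(p) = 4p + 4 vanishes at p ∈ {-1}; B'(q) = 4(q - 3)(q - 2)(q + 2) vanishes at q ∈ {-2, 2, 3}.
Local minima of A (where A''>0): A(-1)=-2. Local minima of B: B(-2)=-80, B(3)=45.
So the global minimum of E is A(-1) + B(-2) + 3 = -2 − 80 + 3 = -79, attained at (-1, -2).

-79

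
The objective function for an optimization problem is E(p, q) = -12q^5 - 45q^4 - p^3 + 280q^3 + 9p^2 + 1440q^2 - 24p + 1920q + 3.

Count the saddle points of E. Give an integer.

E separates as a function of p plus a function of q, so ∇E=0 decouples.
∂E/∂p = -3(p - 4)(p - 2) = 0 at p ∈ {2, 4}; ∂E/∂q = -60(q - 4)(q + 1)(q + 2)(q + 4) = 0 at q ∈ {-4, -2, -1, 4}.
The Hessian is diagonal: diag(E_pp, E_qq). Second derivatives: E_pp(2)=6, E_pp(4)=-6; E_qq(-4)=2880, E_qq(-2)=-720, E_qq(-1)=900, E_qq(4)=-14400.
Saddle points occur where the two diagonal entries have opposite signs: (2, -2), (2, 4), (4, -4), (4, -1). Count: 4.

4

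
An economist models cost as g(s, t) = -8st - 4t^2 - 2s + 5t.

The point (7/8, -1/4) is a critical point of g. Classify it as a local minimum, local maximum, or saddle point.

saddle point

The Hessian of g is constant: H = [[0, -8], [-8, -8]].
det(H) = 0·(-8) − (-8)² = -64.
Since det(H) < 0, H is indefinite and the critical point is a saddle point.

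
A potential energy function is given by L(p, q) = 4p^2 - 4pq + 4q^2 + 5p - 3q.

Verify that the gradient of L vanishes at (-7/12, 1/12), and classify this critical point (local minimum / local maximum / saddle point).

local minimum

∇L = (8p - 4q + 5, -4p + 8q - 3); substituting (-7/12, 1/12) gives ∇L = (0, 0), so (-7/12, 1/12) is indeed a critical point.
The Hessian of L is constant: H = [[8, -4], [-4, 8]].
det(H) = 8·8 − (-4)² = 48.
det(H) > 0 and tr(H) = 16 > 0, so H is positive definite and the point is a local minimum.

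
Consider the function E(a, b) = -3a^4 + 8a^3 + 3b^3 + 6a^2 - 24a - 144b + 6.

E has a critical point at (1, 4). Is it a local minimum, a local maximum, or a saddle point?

The mixed partial ∂²E/∂a∂b is 0, so the Hessian at any point is diag(E_aa, E_bb) = diag(12(-3a^2 + 4a + 1), 18b).
At (1, 4): H = diag(24, 72).
Both eigenvalues are positive, so H is positive definite: a local minimum.

local minimum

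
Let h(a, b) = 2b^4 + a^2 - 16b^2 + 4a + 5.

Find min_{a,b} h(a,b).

-31

h(a,b) separates as P(a) + Q(b) + 5, so its minimum is min P + min Q + 5.
P'(a) = 2a + 4 vanishes at a ∈ {-2}; Q'(b) = 8b(b - 2)(b + 2) vanishes at b ∈ {-2, 0, 2}.
Local minima of P (where P''>0): P(-2)=-4. Local minima of Q: Q(-2)=-32, Q(2)=-32.
So the global minimum of h is P(-2) + Q(-2) + 5 = -4 − 32 + 5 = -31, attained at (-2, -2).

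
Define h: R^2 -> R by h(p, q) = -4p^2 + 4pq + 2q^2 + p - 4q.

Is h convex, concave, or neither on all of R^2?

h is quadratic, so its Hessian is the constant matrix H = [[-8, 4], [4, 4]].
det(H) = -48, tr(H) = -4.
det(H) < 0, so H is indefinite: neither convex nor concave.

neither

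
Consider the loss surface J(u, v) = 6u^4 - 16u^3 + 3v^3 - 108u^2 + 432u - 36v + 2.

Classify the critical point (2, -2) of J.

The mixed partial ∂²J/∂u∂v is 0, so the Hessian at any point is diag(J_uu, J_vv) = diag(24(3u^2 - 4u - 9), 18v).
At (2, -2): H = diag(-120, -36).
Both eigenvalues are negative, so H is negative definite: a local maximum.

local maximum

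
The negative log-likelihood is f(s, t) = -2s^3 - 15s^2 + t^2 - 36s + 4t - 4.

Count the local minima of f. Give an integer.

1

f separates as a function of s plus a function of t, so ∇f=0 decouples.
∂f/∂s = -6(s + 2)(s + 3) = 0 at s ∈ {-3, -2}; ∂f/∂t = 2(t + 2) = 0 at t ∈ {-2}.
The Hessian is diagonal: diag(f_ss, f_tt). Second derivatives: f_ss(-3)=6, f_ss(-2)=-6; f_tt(-2)=2.
Local minima occur where both diagonal entries positive: (-3, -2). Count: 1.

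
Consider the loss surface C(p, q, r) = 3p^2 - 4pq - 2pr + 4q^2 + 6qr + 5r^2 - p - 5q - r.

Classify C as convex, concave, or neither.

convex

C is quadratic, so its Hessian is the constant matrix H = [[6, -4, -2], [-4, 8, 6], [-2, 6, 10]].
Leading principal minors: 6, 32, 168.
All positive ⇒ H ≻ 0 ⇒ convex.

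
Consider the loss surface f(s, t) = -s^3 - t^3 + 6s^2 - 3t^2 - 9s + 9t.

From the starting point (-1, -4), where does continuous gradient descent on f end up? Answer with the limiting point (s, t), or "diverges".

f is separable, so gradient descent decouples: s follows -∂f/∂s, t follows -∂f/∂t.
∂f/∂s = -3(s - 3)(s - 1); at s=-1 this is -24, so s increases.
∂f/∂t = -3(t - 1)(t + 3); at t=-4 this is -15, so t increases.
s converges to its nearest critical value 1 (a local min of the s-part); t converges to -3. The iterate converges to (1, -3).

(1, -3)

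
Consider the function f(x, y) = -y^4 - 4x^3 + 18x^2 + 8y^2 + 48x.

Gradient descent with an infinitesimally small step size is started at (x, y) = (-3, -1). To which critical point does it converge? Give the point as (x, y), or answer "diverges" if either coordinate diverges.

(-1, 0)

f is separable, so gradient descent decouples: x follows -∂f/∂x, y follows -∂f/∂y.
∂f/∂x = -12(x - 4)(x + 1); at x=-3 this is -168, so x increases.
∂f/∂y = -4y(y - 2)(y + 2); at y=-1 this is -12, so y increases.
x converges to its nearest critical value -1 (a local min of the x-part); y converges to 0. The iterate converges to (-1, 0).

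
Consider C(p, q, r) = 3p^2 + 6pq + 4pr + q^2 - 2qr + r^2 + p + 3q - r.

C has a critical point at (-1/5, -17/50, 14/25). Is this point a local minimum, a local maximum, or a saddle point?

The Hessian is constant: H = [[6, 6, 4], [6, 2, -2], [4, -2, 2]].
Leading principal minors: Δ₁ = 6, Δ₂ = -24, Δ₃ = -200.
The minors fit neither the all-positive nor the alternating-sign pattern, so H is indefinite: a saddle point.

saddle point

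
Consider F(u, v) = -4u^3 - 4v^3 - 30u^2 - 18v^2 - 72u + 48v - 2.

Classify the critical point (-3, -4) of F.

local minimum

The mixed partial ∂²F/∂u∂v is 0, so the Hessian at any point is diag(F_uu, F_vv) = diag(-12(2u + 5), -12(2v + 3)).
At (-3, -4): H = diag(12, 60).
Both eigenvalues are positive, so H is positive definite: a local minimum.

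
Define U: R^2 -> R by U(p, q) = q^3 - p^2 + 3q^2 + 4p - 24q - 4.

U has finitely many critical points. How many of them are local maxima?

U separates as a function of p plus a function of q, so ∇U=0 decouples.
∂U/∂p = -2(p - 2) = 0 at p ∈ {2}; ∂U/∂q = 3(q - 2)(q + 4) = 0 at q ∈ {-4, 2}.
The Hessian is diagonal: diag(U_pp, U_qq). Second derivatives: U_pp(2)=-2; U_qq(-4)=-18, U_qq(2)=18.
Local maxima occur where both diagonal entries negative: (2, -4). Count: 1.

1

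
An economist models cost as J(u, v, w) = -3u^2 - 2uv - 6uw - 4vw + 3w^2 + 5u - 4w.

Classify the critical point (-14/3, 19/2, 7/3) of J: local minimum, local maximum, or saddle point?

The Hessian is constant: H = [[-6, -2, -6], [-2, 0, -4], [-6, -4, 6]].
Leading principal minors: Δ₁ = -6, Δ₂ = -4, Δ₃ = -24.
The minors fit neither the all-positive nor the alternating-sign pattern, so H is indefinite: a saddle point.

saddle point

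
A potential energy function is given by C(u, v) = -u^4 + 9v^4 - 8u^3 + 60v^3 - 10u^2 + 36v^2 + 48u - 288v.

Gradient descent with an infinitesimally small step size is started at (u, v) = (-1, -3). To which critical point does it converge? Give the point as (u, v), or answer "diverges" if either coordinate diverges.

(-3, -4)

C is separable, so gradient descent decouples: u follows -∂C/∂u, v follows -∂C/∂v.
∂C/∂u = -4(u - 1)(u + 3)(u + 4); at u=-1 this is 48, so u decreases.
∂C/∂v = 36(v - 1)(v + 2)(v + 4); at v=-3 this is 144, so v decreases.
u converges to its nearest critical value -3 (a local min of the u-part); v converges to -4. The iterate converges to (-3, -4).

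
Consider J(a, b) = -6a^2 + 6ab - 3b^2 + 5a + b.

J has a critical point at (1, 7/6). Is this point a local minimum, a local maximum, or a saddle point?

The Hessian of J is constant: H = [[-12, 6], [6, -6]].
det(H) = (-12)·(-6) − 6² = 36.
det(H) > 0 and tr(H) = -18 < 0, so H is negative definite and the point is a local maximum.

local maximum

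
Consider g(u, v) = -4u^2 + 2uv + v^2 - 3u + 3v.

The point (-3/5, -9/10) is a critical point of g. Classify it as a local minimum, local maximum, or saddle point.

The Hessian of g is constant: H = [[-8, 2], [2, 2]].
det(H) = (-8)·2 − 2² = -20.
Since det(H) < 0, H is indefinite and the critical point is a saddle point.

saddle point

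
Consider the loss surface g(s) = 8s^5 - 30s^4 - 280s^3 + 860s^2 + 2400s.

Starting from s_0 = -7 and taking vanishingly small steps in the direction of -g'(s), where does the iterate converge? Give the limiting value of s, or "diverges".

g'(s) = 40(s - 5)(s - 3)(s + 1)(s + 4), so g'(-7) = 86400.
Gradient descent moves in the -g' direction, i.e. s is decreasing.
There is no critical point below s=-7, and g' keeps the same sign, so the iterate runs off to −∞.

diverges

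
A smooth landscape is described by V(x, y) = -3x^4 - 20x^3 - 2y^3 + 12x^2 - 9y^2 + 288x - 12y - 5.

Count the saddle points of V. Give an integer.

3

V separates as a function of x plus a function of y, so ∇V=0 decouples.
∂V/∂x = -12(x - 2)(x + 3)(x + 4) = 0 at x ∈ {-4, -3, 2}; ∂V/∂y = -6(y + 1)(y + 2) = 0 at y ∈ {-2, -1}.
The Hessian is diagonal: diag(V_xx, V_yy). Second derivatives: V_xx(-4)=-72, V_xx(-3)=60, V_xx(2)=-360; V_yy(-2)=6, V_yy(-1)=-6.
Saddle points occur where the two diagonal entries have opposite signs: (-4, -2), (-3, -1), (2, -2). Count: 3.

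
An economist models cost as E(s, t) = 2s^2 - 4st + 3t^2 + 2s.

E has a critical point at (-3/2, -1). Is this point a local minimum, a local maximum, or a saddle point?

local minimum

The Hessian of E is constant: H = [[4, -4], [-4, 6]].
det(H) = 4·6 − (-4)² = 8.
det(H) > 0 and tr(H) = 10 > 0, so H is positive definite and the point is a local minimum.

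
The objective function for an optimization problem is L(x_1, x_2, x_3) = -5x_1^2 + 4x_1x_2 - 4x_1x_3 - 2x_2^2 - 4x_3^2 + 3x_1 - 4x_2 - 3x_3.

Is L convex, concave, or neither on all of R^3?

L is quadratic, so its Hessian is the constant matrix H = [[-10, 4, -4], [4, -4, 0], [-4, 0, -8]].
Leading principal minors: -10, 24, -128.
Signs alternate −, +, − ⇒ H ≺ 0 ⇒ concave.

concave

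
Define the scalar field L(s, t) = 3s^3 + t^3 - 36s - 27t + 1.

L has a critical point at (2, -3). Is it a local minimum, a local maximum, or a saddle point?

saddle point

The mixed partial ∂²L/∂s∂t is 0, so the Hessian at any point is diag(L_ss, L_tt) = diag(18s, 6t).
At (2, -3): H = diag(36, -18).
The eigenvalues have opposite signs, so H is indefinite: a saddle point.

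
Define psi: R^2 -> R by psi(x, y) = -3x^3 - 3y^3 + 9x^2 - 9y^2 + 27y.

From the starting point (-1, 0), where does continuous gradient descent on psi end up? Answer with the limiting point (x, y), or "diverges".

psi is separable, so gradient descent decouples: x follows -∂psi/∂x, y follows -∂psi/∂y.
∂psi/∂x = -9x(x - 2); at x=-1 this is -27, so x increases.
∂psi/∂y = -9(y - 1)(y + 3); at y=0 this is 27, so y decreases.
x converges to its nearest critical value 0 (a local min of the x-part); y converges to -3. The iterate converges to (0, -3).

(0, -3)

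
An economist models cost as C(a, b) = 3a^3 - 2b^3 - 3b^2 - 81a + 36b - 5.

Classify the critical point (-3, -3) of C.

saddle point

The mixed partial ∂²C/∂a∂b is 0, so the Hessian at any point is diag(C_aa, C_bb) = diag(18a, -6(2b + 1)).
At (-3, -3): H = diag(-54, 30).
The eigenvalues have opposite signs, so H is indefinite: a saddle point.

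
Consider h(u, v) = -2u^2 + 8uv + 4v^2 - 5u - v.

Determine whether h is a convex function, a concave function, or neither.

h is quadratic, so its Hessian is the constant matrix H = [[-4, 8], [8, 8]].
det(H) = -96, tr(H) = 4.
det(H) < 0, so H is indefinite: neither convex nor concave.

neither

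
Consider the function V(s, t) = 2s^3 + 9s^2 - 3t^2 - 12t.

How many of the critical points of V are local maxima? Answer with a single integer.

1

V separates as a function of s plus a function of t, so ∇V=0 decouples.
∂V/∂s = 6s(s + 3) = 0 at s ∈ {-3, 0}; ∂V/∂t = -6(t + 2) = 0 at t ∈ {-2}.
The Hessian is diagonal: diag(V_ss, V_tt). Second derivatives: V_ss(-3)=-18, V_ss(0)=18; V_tt(-2)=-6.
Local maxima occur where both diagonal entries negative: (-3, -2). Count: 1.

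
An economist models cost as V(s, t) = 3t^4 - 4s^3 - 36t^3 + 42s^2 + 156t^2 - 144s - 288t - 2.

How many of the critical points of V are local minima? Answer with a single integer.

2

V separates as a function of s plus a function of t, so ∇V=0 decouples.
∂V/∂s = -12(s - 4)(s - 3) = 0 at s ∈ {3, 4}; ∂V/∂t = 12(t - 4)(t - 3)(t - 2) = 0 at t ∈ {2, 3, 4}.
The Hessian is diagonal: diag(V_ss, V_tt). Second derivatives: V_ss(3)=12, V_ss(4)=-12; V_tt(2)=24, V_tt(3)=-12, V_tt(4)=24.
Local minima occur where both diagonal entries positive: (3, 2), (3, 4). Count: 2.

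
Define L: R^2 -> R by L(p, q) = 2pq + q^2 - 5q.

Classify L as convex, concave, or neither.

L is quadratic, so its Hessian is the constant matrix H = [[0, 2], [2, 2]].
det(H) = -4, tr(H) = 2.
det(H) < 0, so H is indefinite: neither convex nor concave.

neither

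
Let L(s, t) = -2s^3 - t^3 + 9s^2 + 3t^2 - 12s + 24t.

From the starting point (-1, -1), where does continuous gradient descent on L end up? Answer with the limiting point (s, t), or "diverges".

(1, -2)

L is separable, so gradient descent decouples: s follows -∂L/∂s, t follows -∂L/∂t.
∂L/∂s = -6(s - 2)(s - 1); at s=-1 this is -36, so s increases.
∂L/∂t = -3(t - 4)(t + 2); at t=-1 this is 15, so t decreases.
s converges to its nearest critical value 1 (a local min of the s-part); t converges to -2. The iterate converges to (1, -2).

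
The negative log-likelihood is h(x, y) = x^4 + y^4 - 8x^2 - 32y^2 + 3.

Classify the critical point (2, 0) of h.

The mixed partial ∂²h/∂x∂y is 0, so the Hessian at any point is diag(h_xx, h_yy) = diag(4(3x^2 - 4), 4(3y^2 - 16)).
At (2, 0): H = diag(32, -64).
The eigenvalues have opposite signs, so H is indefinite: a saddle point.

saddle point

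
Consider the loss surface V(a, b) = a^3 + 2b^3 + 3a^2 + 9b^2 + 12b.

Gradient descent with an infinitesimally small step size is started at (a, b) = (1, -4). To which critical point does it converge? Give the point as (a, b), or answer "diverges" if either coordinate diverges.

diverges

V is separable, so gradient descent decouples: a follows -∂V/∂a, b follows -∂V/∂b.
∂V/∂a = 3a(a + 2); at a=1 this is 9, so a decreases.
∂V/∂b = 6(b + 1)(b + 2); at b=-4 this is 36, so b decreases.
The b-coordinate has no critical point in that direction and runs off to infinity.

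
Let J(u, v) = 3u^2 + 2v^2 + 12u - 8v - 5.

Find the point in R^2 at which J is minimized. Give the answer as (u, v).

J(u,v) separates as P(u) + Q(v) − 5, so its minimum is min P + min Q − 5.
P'(u) = 6u + 12 vanishes at u ∈ {-2}; Q'(v) = 4v - 8 vanishes at v ∈ {2}.
Local minima of P (where P''>0): P(-2)=-12. Local minima of Q: Q(2)=-8.
So the global minimum of J is P(-2) + Q(2) − 5 = -12 − 8 − 5 = -25, attained at (-2, 2).

(-2, 2)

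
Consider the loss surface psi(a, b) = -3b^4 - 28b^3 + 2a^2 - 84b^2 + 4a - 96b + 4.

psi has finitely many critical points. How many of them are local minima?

psi separates as a function of a plus a function of b, so ∇psi=0 decouples.
∂psi/∂a = 4(a + 1) = 0 at a ∈ {-1}; ∂psi/∂b = -12(b + 1)(b + 2)(b + 4) = 0 at b ∈ {-4, -2, -1}.
The Hessian is diagonal: diag(psi_aa, psi_bb). Second derivatives: psi_aa(-1)=4; psi_bb(-4)=-72, psi_bb(-2)=24, psi_bb(-1)=-36.
Local minima occur where both diagonal entries positive: (-1, -2). Count: 1.

1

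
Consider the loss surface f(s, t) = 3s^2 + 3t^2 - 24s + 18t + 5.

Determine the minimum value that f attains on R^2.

-70

f(s,t) separates as P(s) + Q(t) + 5, so its minimum is min P + min Q + 5.
P'(s) = 6s - 24 vanishes at s ∈ {4}; Q'(t) = 6(t + 3) vanishes at t ∈ {-3}.
Local minima of P (where P''>0): P(4)=-48. Local minima of Q: Q(-3)=-27.
So the global minimum of f is P(4) + Q(-3) + 5 = -48 − 27 + 5 = -70, attained at (4, -3).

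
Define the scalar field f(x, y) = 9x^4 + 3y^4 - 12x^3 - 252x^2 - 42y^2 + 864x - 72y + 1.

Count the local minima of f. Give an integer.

f separates as a function of x plus a function of y, so ∇f=0 decouples.
∂f/∂x = 36(x - 3)(x - 2)(x + 4) = 0 at x ∈ {-4, 2, 3}; ∂f/∂y = 12(y - 3)(y + 1)(y + 2) = 0 at y ∈ {-2, -1, 3}.
The Hessian is diagonal: diag(f_xx, f_yy). Second derivatives: f_xx(-4)=1512, f_xx(2)=-216, f_xx(3)=252; f_yy(-2)=60, f_yy(-1)=-48, f_yy(3)=240.
Local minima occur where both diagonal entries positive: (-4, -2), (-4, 3), (3, -2), (3, 3). Count: 4.

4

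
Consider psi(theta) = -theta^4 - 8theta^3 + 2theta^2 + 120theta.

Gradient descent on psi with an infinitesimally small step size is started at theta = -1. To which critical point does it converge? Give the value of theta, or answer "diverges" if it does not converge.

-3

psi'(theta) = -4(theta - 2)(theta + 3)(theta + 5), so psi'(-1) = 96.
Gradient descent moves in the -psi' direction, i.e. theta is decreasing.
The nearest critical point in that direction is theta = -3, where psi'' = 40 > 0 (a local minimum). The iterate converges there.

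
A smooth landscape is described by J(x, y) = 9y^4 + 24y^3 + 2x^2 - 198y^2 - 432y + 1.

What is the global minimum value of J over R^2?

J(x,y) separates as P(x) + Q(y) + 1, so its minimum is min P + min Q + 1.
P'(x) = 4x vanishes at x ∈ {0}; Q'(y) = 36(y - 3)(y + 1)(y + 4) vanishes at y ∈ {-4, -1, 3}.
Local minima of P (where P''>0): P(0)=0. Local minima of Q: Q(-4)=-672, Q(3)=-1701.
So the global minimum of J is P(0) + Q(3) + 1 = 0 − 1701 + 1 = -1700, attained at (0, 3).

-1700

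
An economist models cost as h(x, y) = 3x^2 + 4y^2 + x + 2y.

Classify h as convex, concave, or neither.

convex

h is quadratic, so its Hessian is the constant matrix H = [[6, 0], [0, 8]].
det(H) = 48, tr(H) = 14.
det(H) > 0 and tr(H) > 0, so H is positive definite everywhere: convex.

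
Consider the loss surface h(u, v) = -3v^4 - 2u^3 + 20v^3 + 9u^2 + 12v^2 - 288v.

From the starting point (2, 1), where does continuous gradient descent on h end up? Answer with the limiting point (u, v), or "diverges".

(0, 3)

h is separable, so gradient descent decouples: u follows -∂h/∂u, v follows -∂h/∂v.
∂h/∂u = -6u(u - 3); at u=2 this is 12, so u decreases.
∂h/∂v = -12(v - 4)(v - 3)(v + 2); at v=1 this is -216, so v increases.
u converges to its nearest critical value 0 (a local min of the u-part); v converges to 3. The iterate converges to (0, 3).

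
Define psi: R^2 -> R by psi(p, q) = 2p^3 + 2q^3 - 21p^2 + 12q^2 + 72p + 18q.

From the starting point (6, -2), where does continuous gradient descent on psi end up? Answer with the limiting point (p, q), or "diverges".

psi is separable, so gradient descent decouples: p follows -∂psi/∂p, q follows -∂psi/∂q.
∂psi/∂p = 6(p - 4)(p - 3); at p=6 this is 36, so p decreases.
∂psi/∂q = 6(q + 1)(q + 3); at q=-2 this is -6, so q increases.
p converges to its nearest critical value 4 (a local min of the p-part); q converges to -1. The iterate converges to (4, -1).

(4, -1)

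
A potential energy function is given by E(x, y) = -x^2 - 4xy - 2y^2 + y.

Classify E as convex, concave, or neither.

neither

E is quadratic, so its Hessian is the constant matrix H = [[-2, -4], [-4, -4]].
det(H) = -8, tr(H) = -6.
det(H) < 0, so H is indefinite: neither convex nor concave.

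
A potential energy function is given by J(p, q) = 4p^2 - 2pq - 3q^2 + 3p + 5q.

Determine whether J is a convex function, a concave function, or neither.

neither

J is quadratic, so its Hessian is the constant matrix H = [[8, -2], [-2, -6]].
det(H) = -52, tr(H) = 2.
det(H) < 0, so H is indefinite: neither convex nor concave.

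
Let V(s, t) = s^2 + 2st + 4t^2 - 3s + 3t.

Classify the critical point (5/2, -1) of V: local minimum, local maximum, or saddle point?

local minimum

The Hessian of V is constant: H = [[2, 2], [2, 8]].
det(H) = 2·8 − 2² = 12.
det(H) > 0 and tr(H) = 10 > 0, so H is positive definite and the point is a local minimum.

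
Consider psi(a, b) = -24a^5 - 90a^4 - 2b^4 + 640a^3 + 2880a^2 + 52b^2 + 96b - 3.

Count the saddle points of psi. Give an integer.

psi separates as a function of a plus a function of b, so ∇psi=0 decouples.
∂psi/∂a = -120a(a - 4)(a + 3)(a + 4) = 0 at a ∈ {-4, -3, 0, 4}; ∂psi/∂b = -8(b - 4)(b + 1)(b + 3) = 0 at b ∈ {-3, -1, 4}.
The Hessian is diagonal: diag(psi_aa, psi_bb). Second derivatives: psi_aa(-4)=3840, psi_aa(-3)=-2520, psi_aa(0)=5760, psi_aa(4)=-26880; psi_bb(-3)=-112, psi_bb(-1)=80, psi_bb(4)=-280.
Saddle points occur where the two diagonal entries have opposite signs: (-4, -3), (-4, 4), (-3, -1), (0, -3), (0, 4), (4, -1). Count: 6.

6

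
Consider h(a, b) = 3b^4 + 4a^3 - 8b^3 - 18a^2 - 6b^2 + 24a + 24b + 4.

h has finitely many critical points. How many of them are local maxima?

1

h separates as a function of a plus a function of b, so ∇h=0 decouples.
∂h/∂a = 12(a - 2)(a - 1) = 0 at a ∈ {1, 2}; ∂h/∂b = 12(b - 2)(b - 1)(b + 1) = 0 at b ∈ {-1, 1, 2}.
The Hessian is diagonal: diag(h_aa, h_bb). Second derivatives: h_aa(1)=-12, h_aa(2)=12; h_bb(-1)=72, h_bb(1)=-24, h_bb(2)=36.
Local maxima occur where both diagonal entries negative: (1, 1). Count: 1.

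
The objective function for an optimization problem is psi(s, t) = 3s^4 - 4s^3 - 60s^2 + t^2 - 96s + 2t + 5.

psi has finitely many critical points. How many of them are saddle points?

1

psi separates as a function of s plus a function of t, so ∇psi=0 decouples.
∂psi/∂s = 12(s - 4)(s + 1)(s + 2) = 0 at s ∈ {-2, -1, 4}; ∂psi/∂t = 2(t + 1) = 0 at t ∈ {-1}.
The Hessian is diagonal: diag(psi_ss, psi_tt). Second derivatives: psi_ss(-2)=72, psi_ss(-1)=-60, psi_ss(4)=360; psi_tt(-1)=2.
Saddle points occur where the two diagonal entries have opposite signs: (-1, -1). Count: 1.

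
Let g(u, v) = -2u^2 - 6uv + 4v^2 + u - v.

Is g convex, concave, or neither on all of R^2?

g is quadratic, so its Hessian is the constant matrix H = [[-4, -6], [-6, 8]].
det(H) = -68, tr(H) = 4.
det(H) < 0, so H is indefinite: neither convex nor concave.

neither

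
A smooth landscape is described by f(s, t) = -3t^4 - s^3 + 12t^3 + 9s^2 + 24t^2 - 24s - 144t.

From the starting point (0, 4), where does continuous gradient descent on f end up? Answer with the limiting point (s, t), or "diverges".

diverges

f is separable, so gradient descent decouples: s follows -∂f/∂s, t follows -∂f/∂t.
∂f/∂s = -3(s - 4)(s - 2); at s=0 this is -24, so s increases.
∂f/∂t = -12(t - 3)(t - 2)(t + 2); at t=4 this is -144, so t increases.
The t-coordinate has no critical point in that direction and runs off to infinity.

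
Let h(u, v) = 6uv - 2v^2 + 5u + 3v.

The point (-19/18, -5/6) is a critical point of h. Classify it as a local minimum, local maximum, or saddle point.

The Hessian of h is constant: H = [[0, 6], [6, -4]].
det(H) = 0·(-4) − 6² = -36.
Since det(H) < 0, H is indefinite and the critical point is a saddle point.

saddle point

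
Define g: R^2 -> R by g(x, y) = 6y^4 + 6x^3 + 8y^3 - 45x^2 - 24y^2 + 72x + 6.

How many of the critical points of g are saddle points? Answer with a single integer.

3

g separates as a function of x plus a function of y, so ∇g=0 decouples.
∂g/∂x = 18(x - 4)(x - 1) = 0 at x ∈ {1, 4}; ∂g/∂y = 24y(y - 1)(y + 2) = 0 at y ∈ {-2, 0, 1}.
The Hessian is diagonal: diag(g_xx, g_yy). Second derivatives: g_xx(1)=-54, g_xx(4)=54; g_yy(-2)=144, g_yy(0)=-48, g_yy(1)=72.
Saddle points occur where the two diagonal entries have opposite signs: (1, -2), (1, 1), (4, 0). Count: 3.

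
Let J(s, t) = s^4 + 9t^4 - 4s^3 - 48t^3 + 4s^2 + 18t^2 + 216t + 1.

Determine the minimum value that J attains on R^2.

-140

J(s,t) separates as P(s) + Q(t) + 1, so its minimum is min P + min Q + 1.
P'(s) = 4s(s - 2)(s - 1) vanishes at s ∈ {0, 1, 2}; Q'(t) = 36(t - 3)(t - 2)(t + 1) vanishes at t ∈ {-1, 2, 3}.
Local minima of P (where P''>0): P(0)=0, P(2)=0. Local minima of Q: Q(-1)=-141, Q(3)=243.
So the global minimum of J is P(0) + Q(-1) + 1 = 0 − 141 + 1 = -140, attained at (0, -1).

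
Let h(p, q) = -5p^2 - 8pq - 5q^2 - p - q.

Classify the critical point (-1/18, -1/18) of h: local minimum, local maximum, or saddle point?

local maximum

The Hessian of h is constant: H = [[-10, -8], [-8, -10]].
det(H) = (-10)·(-10) − (-8)² = 36.
det(H) > 0 and tr(H) = -20 < 0, so H is negative definite and the point is a local maximum.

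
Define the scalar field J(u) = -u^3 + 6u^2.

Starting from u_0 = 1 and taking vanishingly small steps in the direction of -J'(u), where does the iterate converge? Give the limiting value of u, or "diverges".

J'(u) = -3u(u - 4), so J'(1) = 9.
Gradient descent moves in the -J' direction, i.e. u is decreasing.
The nearest critical point in that direction is u = 0, where J'' = 12 > 0 (a local minimum). The iterate converges there.

0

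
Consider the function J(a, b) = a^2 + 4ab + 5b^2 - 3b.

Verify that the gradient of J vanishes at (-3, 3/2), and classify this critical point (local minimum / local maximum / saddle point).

∇J = (2a + 4b, 4a + 10b - 3); substituting (-3, 3/2) gives ∇J = (0, 0), so (-3, 3/2) is indeed a critical point.
The Hessian of J is constant: H = [[2, 4], [4, 10]].
det(H) = 2·10 − 4² = 4.
det(H) > 0 and tr(H) = 12 > 0, so H is positive definite and the point is a local minimum.

local minimum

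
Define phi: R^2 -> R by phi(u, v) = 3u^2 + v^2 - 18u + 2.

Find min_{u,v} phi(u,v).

phi(u,v) separates as P(u) + Q(v) + 2, so its minimum is min P + min Q + 2.
P'(u) = 6u - 18 vanishes at u ∈ {3}; Q'(v) = 2v vanishes at v ∈ {0}.
Local minima of P (where P''>0): P(3)=-27. Local minima of Q: Q(0)=0.
So the global minimum of phi is P(3) + Q(0) + 2 = -27 + 0 + 2 = -25, attained at (3, 0).

-25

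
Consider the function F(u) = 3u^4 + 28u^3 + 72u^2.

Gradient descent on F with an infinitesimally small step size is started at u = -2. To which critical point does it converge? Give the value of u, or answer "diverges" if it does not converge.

F'(u) = 12u(u + 3)(u + 4), so F'(-2) = -48.
Gradient descent moves in the -F' direction, i.e. u is increasing.
The nearest critical point in that direction is u = 0, where F'' = 144 > 0 (a local minimum). The iterate converges there.

0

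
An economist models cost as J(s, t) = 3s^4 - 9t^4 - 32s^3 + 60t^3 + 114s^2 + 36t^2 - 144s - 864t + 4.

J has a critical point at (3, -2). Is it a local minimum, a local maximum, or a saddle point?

local maximum

The mixed partial ∂²J/∂s∂t is 0, so the Hessian at any point is diag(J_ss, J_tt) = diag(12(3s^2 - 16s + 19), 36(-3t^2 + 10t + 2)).
At (3, -2): H = diag(-24, -1080).
Both eigenvalues are negative, so H is negative definite: a local maximum.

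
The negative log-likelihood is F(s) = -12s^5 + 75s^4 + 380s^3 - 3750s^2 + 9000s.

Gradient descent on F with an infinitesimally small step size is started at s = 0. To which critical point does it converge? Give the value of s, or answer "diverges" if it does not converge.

F'(s) = -60(s - 5)(s - 3)(s - 2)(s + 5), so F'(0) = 9000.
Gradient descent moves in the -F' direction, i.e. s is decreasing.
The nearest critical point in that direction is s = -5, where F'' = 33600 > 0 (a local minimum). The iterate converges there.

-5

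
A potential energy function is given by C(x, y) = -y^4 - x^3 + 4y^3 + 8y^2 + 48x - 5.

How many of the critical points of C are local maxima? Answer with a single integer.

2

C separates as a function of x plus a function of y, so ∇C=0 decouples.
∂C/∂x = -3(x - 4)(x + 4) = 0 at x ∈ {-4, 4}; ∂C/∂y = -4y(y - 4)(y + 1) = 0 at y ∈ {-1, 0, 4}.
The Hessian is diagonal: diag(C_xx, C_yy). Second derivatives: C_xx(-4)=24, C_xx(4)=-24; C_yy(-1)=-20, C_yy(0)=16, C_yy(4)=-80.
Local maxima occur where both diagonal entries negative: (4, -1), (4, 4). Count: 2.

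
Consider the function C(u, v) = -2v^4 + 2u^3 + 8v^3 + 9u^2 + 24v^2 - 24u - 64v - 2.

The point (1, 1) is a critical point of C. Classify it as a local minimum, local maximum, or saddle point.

local minimum

The mixed partial ∂²C/∂u∂v is 0, so the Hessian at any point is diag(C_uu, C_vv) = diag(6(2u + 3), 24(-v^2 + 2v + 2)).
At (1, 1): H = diag(30, 72).
Both eigenvalues are positive, so H is positive definite: a local minimum.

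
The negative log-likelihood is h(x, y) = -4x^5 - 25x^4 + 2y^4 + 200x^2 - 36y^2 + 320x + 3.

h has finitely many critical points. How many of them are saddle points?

h separates as a function of x plus a function of y, so ∇h=0 decouples.
∂h/∂x = -20(x - 2)(x + 1)(x + 2)(x + 4) = 0 at x ∈ {-4, -2, -1, 2}; ∂h/∂y = 8y(y - 3)(y + 3) = 0 at y ∈ {-3, 0, 3}.
The Hessian is diagonal: diag(h_xx, h_yy). Second derivatives: h_xx(-4)=720, h_xx(-2)=-160, h_xx(-1)=180, h_xx(2)=-1440; h_yy(-3)=144, h_yy(0)=-72, h_yy(3)=144.
Saddle points occur where the two diagonal entries have opposite signs: (-4, 0), (-2, -3), (-2, 3), (-1, 0), (2, -3), (2, 3). Count: 6.

6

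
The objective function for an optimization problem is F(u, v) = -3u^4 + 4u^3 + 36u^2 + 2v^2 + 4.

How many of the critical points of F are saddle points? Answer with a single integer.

2

F separates as a function of u plus a function of v, so ∇F=0 decouples.
∂F/∂u = -12u(u - 3)(u + 2) = 0 at u ∈ {-2, 0, 3}; ∂F/∂v = 4v = 0 at v ∈ {0}.
The Hessian is diagonal: diag(F_uu, F_vv). Second derivatives: F_uu(-2)=-120, F_uu(0)=72, F_uu(3)=-180; F_vv(0)=4.
Saddle points occur where the two diagonal entries have opposite signs: (-2, 0), (3, 0). Count: 2.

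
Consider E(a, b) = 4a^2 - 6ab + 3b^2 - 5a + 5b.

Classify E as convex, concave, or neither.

convex

E is quadratic, so its Hessian is the constant matrix H = [[8, -6], [-6, 6]].
det(H) = 12, tr(H) = 14.
det(H) > 0 and tr(H) > 0, so H is positive definite everywhere: convex.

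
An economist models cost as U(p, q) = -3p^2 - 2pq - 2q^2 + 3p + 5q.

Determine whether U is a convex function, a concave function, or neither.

concave

U is quadratic, so its Hessian is the constant matrix H = [[-6, -2], [-2, -4]].
det(H) = 20, tr(H) = -10.
det(H) > 0 and tr(H) < 0, so H is negative definite everywhere: concave.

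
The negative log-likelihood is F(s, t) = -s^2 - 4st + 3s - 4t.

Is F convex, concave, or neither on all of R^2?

neither

F is quadratic, so its Hessian is the constant matrix H = [[-2, -4], [-4, 0]].
det(H) = -16, tr(H) = -2.
det(H) < 0, so H is indefinite: neither convex nor concave.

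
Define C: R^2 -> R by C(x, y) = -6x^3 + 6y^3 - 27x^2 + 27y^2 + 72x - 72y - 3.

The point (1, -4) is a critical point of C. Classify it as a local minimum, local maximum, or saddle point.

The mixed partial ∂²C/∂x∂y is 0, so the Hessian at any point is diag(C_xx, C_yy) = diag(-18(2x + 3), 18(2y + 3)).
At (1, -4): H = diag(-90, -90).
Both eigenvalues are negative, so H is negative definite: a local maximum.

local maximum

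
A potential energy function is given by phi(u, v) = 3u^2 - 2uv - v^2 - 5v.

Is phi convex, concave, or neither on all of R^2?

neither

phi is quadratic, so its Hessian is the constant matrix H = [[6, -2], [-2, -2]].
det(H) = -16, tr(H) = 4.
det(H) < 0, so H is indefinite: neither convex nor concave.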